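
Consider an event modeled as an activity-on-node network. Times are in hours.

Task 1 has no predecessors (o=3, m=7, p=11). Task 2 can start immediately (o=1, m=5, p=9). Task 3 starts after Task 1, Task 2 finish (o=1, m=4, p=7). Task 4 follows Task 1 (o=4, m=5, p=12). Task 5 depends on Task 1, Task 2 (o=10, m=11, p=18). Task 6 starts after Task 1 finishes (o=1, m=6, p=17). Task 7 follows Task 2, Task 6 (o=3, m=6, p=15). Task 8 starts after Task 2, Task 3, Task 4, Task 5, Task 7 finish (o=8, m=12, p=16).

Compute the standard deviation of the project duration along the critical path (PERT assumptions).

te_Task 1 = (3 + 4·7 + 11)/6 = 42/6 = 7; σ²_Task 1 = ((11−3)/6)² = 1.778
te_Task 2 = (1 + 4·5 + 9)/6 = 30/6 = 5; σ²_Task 2 = ((9−1)/6)² = 1.778
te_Task 3 = (1 + 4·4 + 7)/6 = 24/6 = 4; σ²_Task 3 = ((7−1)/6)² = 1.000
te_Task 4 = (4 + 4·5 + 12)/6 = 36/6 = 6; σ²_Task 4 = ((12−4)/6)² = 1.778
te_Task 5 = (10 + 4·11 + 18)/6 = 72/6 = 12; σ²_Task 5 = ((18−10)/6)² = 1.778
te_Task 6 = (1 + 4·6 + 17)/6 = 42/6 = 7; σ²_Task 6 = ((17−1)/6)² = 7.111
te_Task 7 = (3 + 4·6 + 15)/6 = 42/6 = 7; σ²_Task 7 = ((15−3)/6)² = 4.000
te_Task 8 = (8 + 4·12 + 16)/6 = 72/6 = 12; σ²_Task 8 = ((16−8)/6)² = 1.778

Forward pass:
ES_Task 1 = 0; EF_Task 1 = 7
ES_Task 2 = 0; EF_Task 2 = 5
ES_Task 3 = max(EF_Task 1=7, EF_Task 2=5) = 7; EF_Task 3 = 7+4 = 11
ES_Task 4 = 7; EF_Task 4 = 7+6 = 13
ES_Task 5 = max(EF_Task 1=7, EF_Task 2=5) = 7; EF_Task 5 = 7+12 = 19
ES_Task 6 = 7; EF_Task 6 = 7+7 = 14
ES_Task 7 = max(EF_Task 2=5, EF_Task 6=14) = 14; EF_Task 7 = 14+7 = 21
ES_Task 8 = max(EF_Task 2=5, EF_Task 3=11, EF_Task 4=13, EF_Task 5=19, EF_Task 7=21) = 21; EF_Task 8 = 21+12 = 33
Expected project duration μ = 33 hours. Critical path: Task 1 → Task 6 → Task 7 → Task 8.

Variance along critical path = 1.778 + 7.111 + 4.000 + 1.778 = 14.667
σ = √14.667 = 3.830 hours

3.83 hours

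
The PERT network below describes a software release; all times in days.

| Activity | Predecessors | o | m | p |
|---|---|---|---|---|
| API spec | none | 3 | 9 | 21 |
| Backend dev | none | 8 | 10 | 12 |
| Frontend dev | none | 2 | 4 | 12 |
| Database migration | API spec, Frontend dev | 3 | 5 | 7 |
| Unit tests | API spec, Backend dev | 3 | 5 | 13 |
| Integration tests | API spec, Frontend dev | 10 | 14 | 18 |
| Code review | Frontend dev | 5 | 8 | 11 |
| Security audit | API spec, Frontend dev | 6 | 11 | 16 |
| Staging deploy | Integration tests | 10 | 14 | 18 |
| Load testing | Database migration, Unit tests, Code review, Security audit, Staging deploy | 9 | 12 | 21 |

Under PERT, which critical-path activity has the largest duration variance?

API spec

te_API spec = (3 + 4·9 + 21)/6 = 60/6 = 10; σ²_API spec = ((21−3)/6)² = 9.000
te_Backend dev = (8 + 4·10 + 12)/6 = 60/6 = 10; σ²_Backend dev = ((12−8)/6)² = 0.444
te_Frontend dev = (2 + 4·4 + 12)/6 = 30/6 = 5; σ²_Frontend dev = ((12−2)/6)² = 2.778
te_Database migration = (3 + 4·5 + 7)/6 = 30/6 = 5; σ²_Database migration = ((7−3)/6)² = 0.444
te_Unit tests = (3 + 4·5 + 13)/6 = 36/6 = 6; σ²_Unit tests = ((13−3)/6)² = 2.778
te_Integration tests = (10 + 4·14 + 18)/6 = 84/6 = 14; σ²_Integration tests = ((18−10)/6)² = 1.778
te_Code review = (5 + 4·8 + 11)/6 = 48/6 = 8; σ²_Code review = ((11−5)/6)² = 1.000
te_Security audit = (6 + 4·11 + 16)/6 = 66/6 = 11; σ²_Security audit = ((16−6)/6)² = 2.778
te_Staging deploy = (10 + 4·14 + 18)/6 = 84/6 = 14; σ²_Staging deploy = ((18−10)/6)² = 1.778
te_Load testing = (9 + 4·12 + 21)/6 = 78/6 = 13; σ²_Load testing = ((21−9)/6)² = 4.000

Forward pass:
ES_API spec = 0; EF_API spec = 10
ES_Backend dev = 0; EF_Backend dev = 10
ES_Frontend dev = 0; EF_Frontend dev = 5
ES_Database migration = max(EF_API spec=10, EF_Frontend dev=5) = 10; EF_Database migration = 10+5 = 15
ES_Unit tests = max(EF_API spec=10, EF_Backend dev=10) = 10; EF_Unit tests = 10+6 = 16
ES_Integration tests = max(EF_API spec=10, EF_Frontend dev=5) = 10; EF_Integration tests = 10+14 = 24
ES_Code review = 5; EF_Code review = 5+8 = 13
ES_Security audit = max(EF_API spec=10, EF_Frontend dev=5) = 10; EF_Security audit = 10+11 = 21
ES_Staging deploy = 24; EF_Staging deploy = 24+14 = 38
ES_Load testing = max(EF_Database migration=15, EF_Unit tests=16, EF_Code review=13, EF_Security audit=21, EF_Staging deploy=38) = 38; EF_Load testing = 38+13 = 51
Expected project duration μ = 51 days. Critical path: API spec → Integration tests → Staging deploy → Load testing.

Variances on critical path: σ²_API spec=9.000, σ²_Integration tests=1.778, σ²_Staging deploy=1.778, σ²_Load testing=4.000.
Largest is σ²_API spec = 9.000.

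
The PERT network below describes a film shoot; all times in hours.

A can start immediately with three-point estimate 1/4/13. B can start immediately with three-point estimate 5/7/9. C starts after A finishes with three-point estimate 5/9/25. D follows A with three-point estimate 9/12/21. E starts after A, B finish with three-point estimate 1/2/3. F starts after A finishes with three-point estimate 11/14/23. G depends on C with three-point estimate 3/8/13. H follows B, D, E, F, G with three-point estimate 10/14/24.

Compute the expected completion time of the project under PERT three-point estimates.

39 hours

te_A = (1 + 4·4 + 13)/6 = 30/6 = 5
te_B = (5 + 4·7 + 9)/6 = 42/6 = 7
te_C = (5 + 4·9 + 25)/6 = 66/6 = 11
te_D = (9 + 4·12 + 21)/6 = 78/6 = 13
te_E = (1 + 4·2 + 3)/6 = 12/6 = 2
te_F = (11 + 4·14 + 23)/6 = 90/6 = 15
te_G = (3 + 4·8 + 13)/6 = 48/6 = 8
te_H = (10 + 4·14 + 24)/6 = 90/6 = 15

Forward pass:
ES_A = 0; EF_A = 5
ES_B = 0; EF_B = 7
ES_C = 5; EF_C = 5+11 = 16
ES_D = 5; EF_D = 5+13 = 18
ES_E = max(EF_A=5, EF_B=7) = 7; EF_E = 7+2 = 9
ES_F = 5; EF_F = 5+15 = 20
ES_G = 16; EF_G = 16+8 = 24
ES_H = max(EF_B=7, EF_D=18, EF_E=9, EF_F=20, EF_G=24) = 24; EF_H = 24+15 = 39
Expected project duration μ = 39 hours. Critical path: A → C → G → H.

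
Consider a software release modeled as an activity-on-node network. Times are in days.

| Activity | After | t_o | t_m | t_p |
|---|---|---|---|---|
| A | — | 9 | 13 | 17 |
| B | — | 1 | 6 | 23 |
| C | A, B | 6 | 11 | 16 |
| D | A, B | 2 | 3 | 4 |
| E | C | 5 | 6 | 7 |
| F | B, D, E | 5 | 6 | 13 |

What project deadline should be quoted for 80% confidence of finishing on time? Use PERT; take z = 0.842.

39.1 days

te_A = (9 + 4·13 + 17)/6 = 78/6 = 13; σ²_A = ((17−9)/6)² = 1.778
te_B = (1 + 4·6 + 23)/6 = 48/6 = 8; σ²_B = ((23−1)/6)² = 13.444
te_C = (6 + 4·11 + 16)/6 = 66/6 = 11; σ²_C = ((16−6)/6)² = 2.778
te_D = (2 + 4·3 + 4)/6 = 18/6 = 3; σ²_D = ((4−2)/6)² = 0.111
te_E = (5 + 4·6 + 7)/6 = 36/6 = 6; σ²_E = ((7−5)/6)² = 0.111
te_F = (5 + 4·6 + 13)/6 = 42/6 = 7; σ²_F = ((13−5)/6)² = 1.778

Forward pass:
ES_A = 0; EF_A = 13
ES_B = 0; EF_B = 8
ES_C = max(EF_A=13, EF_B=8) = 13; EF_C = 13+11 = 24
ES_D = max(EF_A=13, EF_B=8) = 13; EF_D = 13+3 = 16
ES_E = 24; EF_E = 24+6 = 30
ES_F = max(EF_B=8, EF_D=16, EF_E=30) = 30; EF_F = 30+7 = 37
Expected project duration μ = 37 days. Critical path: A → C → E → F.

Variance along critical path = 1.778 + 2.778 + 0.111 + 1.778 = 6.444; σ = 2.539 days.
D = μ + z·σ = 37 + 0.842·2.539 = 39.1 days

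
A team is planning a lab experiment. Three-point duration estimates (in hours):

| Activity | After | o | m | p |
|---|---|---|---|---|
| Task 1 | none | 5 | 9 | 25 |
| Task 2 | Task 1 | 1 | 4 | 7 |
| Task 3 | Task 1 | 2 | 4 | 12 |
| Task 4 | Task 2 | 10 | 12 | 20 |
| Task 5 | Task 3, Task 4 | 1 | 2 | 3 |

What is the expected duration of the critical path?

te_Task 1 = (5 + 4·9 + 25)/6 = 66/6 = 11
te_Task 2 = (1 + 4·4 + 7)/6 = 24/6 = 4
te_Task 3 = (2 + 4·4 + 12)/6 = 30/6 = 5
te_Task 4 = (10 + 4·12 + 20)/6 = 78/6 = 13
te_Task 5 = (1 + 4·2 + 3)/6 = 12/6 = 2

Forward pass:
ES_Task 1 = 0; EF_Task 1 = 11
ES_Task 2 = 11; EF_Task 2 = 11+4 = 15
ES_Task 3 = 11; EF_Task 3 = 11+5 = 16
ES_Task 4 = 15; EF_Task 4 = 15+13 = 28
ES_Task 5 = max(EF_Task 3=16, EF_Task 4=28) = 28; EF_Task 5 = 28+2 = 30
Expected project duration μ = 30 hours. Critical path: Task 1 → Task 2 → Task 4 → Task 5.

30 hours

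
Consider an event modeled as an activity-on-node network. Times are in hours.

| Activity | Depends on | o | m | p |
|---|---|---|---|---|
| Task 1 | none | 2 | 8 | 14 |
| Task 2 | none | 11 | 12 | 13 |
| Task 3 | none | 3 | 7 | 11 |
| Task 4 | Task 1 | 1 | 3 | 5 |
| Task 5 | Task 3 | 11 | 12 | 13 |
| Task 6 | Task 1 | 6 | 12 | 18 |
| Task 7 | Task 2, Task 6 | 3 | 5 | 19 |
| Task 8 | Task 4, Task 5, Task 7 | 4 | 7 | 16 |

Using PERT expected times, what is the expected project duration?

35 hours

te_Task 1 = (2 + 4·8 + 14)/6 = 48/6 = 8
te_Task 2 = (11 + 4·12 + 13)/6 = 72/6 = 12
te_Task 3 = (3 + 4·7 + 11)/6 = 42/6 = 7
te_Task 4 = (1 + 4·3 + 5)/6 = 18/6 = 3
te_Task 5 = (11 + 4·12 + 13)/6 = 72/6 = 12
te_Task 6 = (6 + 4·12 + 18)/6 = 72/6 = 12
te_Task 7 = (3 + 4·5 + 19)/6 = 42/6 = 7
te_Task 8 = (4 + 4·7 + 16)/6 = 48/6 = 8

Forward pass:
ES_Task 1 = 0; EF_Task 1 = 8
ES_Task 2 = 0; EF_Task 2 = 12
ES_Task 3 = 0; EF_Task 3 = 7
ES_Task 4 = 8; EF_Task 4 = 8+3 = 11
ES_Task 5 = 7; EF_Task 5 = 7+12 = 19
ES_Task 6 = 8; EF_Task 6 = 8+12 = 20
ES_Task 7 = max(EF_Task 2=12, EF_Task 6=20) = 20; EF_Task 7 = 20+7 = 27
ES_Task 8 = max(EF_Task 4=11, EF_Task 5=19, EF_Task 7=27) = 27; EF_Task 8 = 27+8 = 35
Expected project duration μ = 35 hours. Critical path: Task 1 → Task 6 → Task 7 → Task 8.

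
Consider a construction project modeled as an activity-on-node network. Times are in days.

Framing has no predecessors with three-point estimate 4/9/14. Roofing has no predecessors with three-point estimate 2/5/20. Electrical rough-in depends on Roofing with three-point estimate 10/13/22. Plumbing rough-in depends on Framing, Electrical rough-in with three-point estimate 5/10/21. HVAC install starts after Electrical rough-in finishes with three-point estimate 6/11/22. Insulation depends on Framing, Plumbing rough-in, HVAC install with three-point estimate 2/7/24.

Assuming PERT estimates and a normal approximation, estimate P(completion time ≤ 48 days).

0.850

te_Framing = (4 + 4·9 + 14)/6 = 54/6 = 9; σ²_Framing = ((14−4)/6)² = 2.778
te_Roofing = (2 + 4·5 + 20)/6 = 42/6 = 7; σ²_Roofing = ((20−2)/6)² = 9.000
te_Electrical rough-in = (10 + 4·13 + 22)/6 = 84/6 = 14; σ²_Electrical rough-in = ((22−10)/6)² = 4.000
te_Plumbing rough-in = (5 + 4·10 + 21)/6 = 66/6 = 11; σ²_Plumbing rough-in = ((21−5)/6)² = 7.111
te_HVAC install = (6 + 4·11 + 22)/6 = 72/6 = 12; σ²_HVAC install = ((22−6)/6)² = 7.111
te_Insulation = (2 + 4·7 + 24)/6 = 54/6 = 9; σ²_Insulation = ((24−2)/6)² = 13.444

Forward pass:
ES_Framing = 0; EF_Framing = 9
ES_Roofing = 0; EF_Roofing = 7
ES_Electrical rough-in = 7; EF_Electrical rough-in = 7+14 = 21
ES_Plumbing rough-in = max(EF_Framing=9, EF_Electrical rough-in=21) = 21; EF_Plumbing rough-in = 21+11 = 32
ES_HVAC install = 21; EF_HVAC install = 21+12 = 33
ES_Insulation = max(EF_Framing=9, EF_Plumbing rough-in=32, EF_HVAC install=33) = 33; EF_Insulation = 33+9 = 42
Expected project duration μ = 42 days. Critical path: Roofing → Electrical rough-in → HVAC install → Insulation.

Variance along critical path = 9.000 + 4.000 + 7.111 + 13.444 = 33.556; σ = √33.556 = 5.793 days.
Z = (48 − 42) / 5.793 = 1.036
P(T ≤ 48) = Φ(1.036) ≈ 0.850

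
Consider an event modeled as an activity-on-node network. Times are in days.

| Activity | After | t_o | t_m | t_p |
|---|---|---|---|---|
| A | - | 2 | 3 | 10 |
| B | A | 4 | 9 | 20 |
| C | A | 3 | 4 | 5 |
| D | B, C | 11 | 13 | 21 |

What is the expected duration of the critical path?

28 days

te_A = (2 + 4·3 + 10)/6 = 24/6 = 4
te_B = (4 + 4·9 + 20)/6 = 60/6 = 10
te_C = (3 + 4·4 + 5)/6 = 24/6 = 4
te_D = (11 + 4·13 + 21)/6 = 84/6 = 14

Forward pass:
ES_A = 0; EF_A = 4
ES_B = 4; EF_B = 4+10 = 14
ES_C = 4; EF_C = 4+4 = 8
ES_D = max(EF_B=14, EF_C=8) = 14; EF_D = 14+14 = 28
Expected project duration μ = 28 days. Critical path: A → B → D.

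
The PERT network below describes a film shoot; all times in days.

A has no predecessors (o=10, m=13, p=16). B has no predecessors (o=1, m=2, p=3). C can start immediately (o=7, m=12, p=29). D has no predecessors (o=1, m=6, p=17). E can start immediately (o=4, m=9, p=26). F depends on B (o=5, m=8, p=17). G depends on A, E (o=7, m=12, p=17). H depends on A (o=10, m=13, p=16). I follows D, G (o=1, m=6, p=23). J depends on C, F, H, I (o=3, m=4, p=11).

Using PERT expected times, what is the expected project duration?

te_A = (10 + 4·13 + 16)/6 = 78/6 = 13
te_B = (1 + 4·2 + 3)/6 = 12/6 = 2
te_C = (7 + 4·12 + 29)/6 = 84/6 = 14
te_D = (1 + 4·6 + 17)/6 = 42/6 = 7
te_E = (4 + 4·9 + 26)/6 = 66/6 = 11
te_F = (5 + 4·8 + 17)/6 = 54/6 = 9
te_G = (7 + 4·12 + 17)/6 = 72/6 = 12
te_H = (10 + 4·13 + 16)/6 = 78/6 = 13
te_I = (1 + 4·6 + 23)/6 = 48/6 = 8
te_J = (3 + 4·4 + 11)/6 = 30/6 = 5

Forward pass:
ES_A = 0; EF_A = 13
ES_B = 0; EF_B = 2
ES_C = 0; EF_C = 14
ES_D = 0; EF_D = 7
ES_E = 0; EF_E = 11
ES_F = 2; EF_F = 2+9 = 11
ES_G = max(EF_A=13, EF_E=11) = 13; EF_G = 13+12 = 25
ES_H = 13; EF_H = 13+13 = 26
ES_I = max(EF_D=7, EF_G=25) = 25; EF_I = 25+8 = 33
ES_J = max(EF_C=14, EF_F=11, EF_H=26, EF_I=33) = 33; EF_J = 33+5 = 38
Expected project duration μ = 38 days. Critical path: A → G → I → J.

38 days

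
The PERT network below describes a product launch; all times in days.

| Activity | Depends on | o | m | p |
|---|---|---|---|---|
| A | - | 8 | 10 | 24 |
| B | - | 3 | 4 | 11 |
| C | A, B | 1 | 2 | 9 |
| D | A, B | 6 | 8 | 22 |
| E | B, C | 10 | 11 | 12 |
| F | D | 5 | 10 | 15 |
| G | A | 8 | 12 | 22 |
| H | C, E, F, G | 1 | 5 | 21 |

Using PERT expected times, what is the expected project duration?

te_A = (8 + 4·10 + 24)/6 = 72/6 = 12
te_B = (3 + 4·4 + 11)/6 = 30/6 = 5
te_C = (1 + 4·2 + 9)/6 = 18/6 = 3
te_D = (6 + 4·8 + 22)/6 = 60/6 = 10
te_E = (10 + 4·11 + 12)/6 = 66/6 = 11
te_F = (5 + 4·10 + 15)/6 = 60/6 = 10
te_G = (8 + 4·12 + 22)/6 = 78/6 = 13
te_H = (1 + 4·5 + 21)/6 = 42/6 = 7

Forward pass:
ES_A = 0; EF_A = 12
ES_B = 0; EF_B = 5
ES_C = max(EF_A=12, EF_B=5) = 12; EF_C = 12+3 = 15
ES_D = max(EF_A=12, EF_B=5) = 12; EF_D = 12+10 = 22
ES_E = max(EF_B=5, EF_C=15) = 15; EF_E = 15+11 = 26
ES_F = 22; EF_F = 22+10 = 32
ES_G = 12; EF_G = 12+13 = 25
ES_H = max(EF_C=15, EF_E=26, EF_F=32, EF_G=25) = 32; EF_H = 32+7 = 39
Expected project duration μ = 39 days. Critical path: A → D → F → H.

39 days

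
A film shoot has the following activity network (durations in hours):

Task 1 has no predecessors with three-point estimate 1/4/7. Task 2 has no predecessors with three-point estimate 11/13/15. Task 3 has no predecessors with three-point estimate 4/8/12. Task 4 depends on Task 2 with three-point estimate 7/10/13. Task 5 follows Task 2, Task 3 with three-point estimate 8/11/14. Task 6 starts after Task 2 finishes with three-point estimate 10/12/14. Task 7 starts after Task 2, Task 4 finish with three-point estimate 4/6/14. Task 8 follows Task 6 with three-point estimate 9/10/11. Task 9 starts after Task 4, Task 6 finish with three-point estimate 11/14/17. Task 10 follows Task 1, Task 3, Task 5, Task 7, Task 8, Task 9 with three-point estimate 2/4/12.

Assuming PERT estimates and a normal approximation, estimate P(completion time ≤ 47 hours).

te_Task 1 = (1 + 4·4 + 7)/6 = 24/6 = 4; σ²_Task 1 = ((7−1)/6)² = 1.000
te_Task 2 = (11 + 4·13 + 15)/6 = 78/6 = 13; σ²_Task 2 = ((15−11)/6)² = 0.444
te_Task 3 = (4 + 4·8 + 12)/6 = 48/6 = 8; σ²_Task 3 = ((12−4)/6)² = 1.778
te_Task 4 = (7 + 4·10 + 13)/6 = 60/6 = 10; σ²_Task 4 = ((13−7)/6)² = 1.000
te_Task 5 = (8 + 4·11 + 14)/6 = 66/6 = 11; σ²_Task 5 = ((14−8)/6)² = 1.000
te_Task 6 = (10 + 4·12 + 14)/6 = 72/6 = 12; σ²_Task 6 = ((14−10)/6)² = 0.444
te_Task 7 = (4 + 4·6 + 14)/6 = 42/6 = 7; σ²_Task 7 = ((14−4)/6)² = 2.778
te_Task 8 = (9 + 4·10 + 11)/6 = 60/6 = 10; σ²_Task 8 = ((11−9)/6)² = 0.111
te_Task 9 = (11 + 4·14 + 17)/6 = 84/6 = 14; σ²_Task 9 = ((17−11)/6)² = 1.000
te_Task 10 = (2 + 4·4 + 12)/6 = 30/6 = 5; σ²_Task 10 = ((12−2)/6)² = 2.778

Forward pass:
ES_Task 1 = 0; EF_Task 1 = 4
ES_Task 2 = 0; EF_Task 2 = 13
ES_Task 3 = 0; EF_Task 3 = 8
ES_Task 4 = 13; EF_Task 4 = 13+10 = 23
ES_Task 5 = max(EF_Task 2=13, EF_Task 3=8) = 13; EF_Task 5 = 13+11 = 24
ES_Task 6 = 13; EF_Task 6 = 13+12 = 25
ES_Task 7 = max(EF_Task 2=13, EF_Task 4=23) = 23; EF_Task 7 = 23+7 = 30
ES_Task 8 = 25; EF_Task 8 = 25+10 = 35
ES_Task 9 = max(EF_Task 4=23, EF_Task 6=25) = 25; EF_Task 9 = 25+14 = 39
ES_Task 10 = max(EF_Task 1=4, EF_Task 3=8, EF_Task 5=24, EF_Task 7=30, EF_Task 8=35, EF_Task 9=39) = 39; EF_Task 10 = 39+5 = 44
Expected project duration μ = 44 hours. Critical path: Task 2 → Task 6 → Task 9 → Task 10.

Variance along critical path = 0.444 + 0.444 + 1.000 + 2.778 = 4.667; σ = √4.667 = 2.160 hours.
Z = (47 − 44) / 2.160 = 1.389
P(T ≤ 47) = Φ(1.389) ≈ 0.918

0.918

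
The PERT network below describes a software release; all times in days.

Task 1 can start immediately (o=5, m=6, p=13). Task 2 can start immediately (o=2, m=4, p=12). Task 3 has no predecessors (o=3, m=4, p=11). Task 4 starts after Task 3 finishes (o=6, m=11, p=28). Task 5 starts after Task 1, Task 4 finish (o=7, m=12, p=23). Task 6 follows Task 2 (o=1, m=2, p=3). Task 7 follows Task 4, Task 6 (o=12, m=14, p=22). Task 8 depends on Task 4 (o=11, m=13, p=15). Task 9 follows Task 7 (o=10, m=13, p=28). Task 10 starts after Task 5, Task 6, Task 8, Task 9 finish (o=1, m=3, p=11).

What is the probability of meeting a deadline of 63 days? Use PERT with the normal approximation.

0.978

te_Task 1 = (5 + 4·6 + 13)/6 = 42/6 = 7; σ²_Task 1 = ((13−5)/6)² = 1.778
te_Task 2 = (2 + 4·4 + 12)/6 = 30/6 = 5; σ²_Task 2 = ((12−2)/6)² = 2.778
te_Task 3 = (3 + 4·4 + 11)/6 = 30/6 = 5; σ²_Task 3 = ((11−3)/6)² = 1.778
te_Task 4 = (6 + 4·11 + 28)/6 = 78/6 = 13; σ²_Task 4 = ((28−6)/6)² = 13.444
te_Task 5 = (7 + 4·12 + 23)/6 = 78/6 = 13; σ²_Task 5 = ((23−7)/6)² = 7.111
te_Task 6 = (1 + 4·2 + 3)/6 = 12/6 = 2; σ²_Task 6 = ((3−1)/6)² = 0.111
te_Task 7 = (12 + 4·14 + 22)/6 = 90/6 = 15; σ²_Task 7 = ((22−12)/6)² = 2.778
te_Task 8 = (11 + 4·13 + 15)/6 = 78/6 = 13; σ²_Task 8 = ((15−11)/6)² = 0.444
te_Task 9 = (10 + 4·13 + 28)/6 = 90/6 = 15; σ²_Task 9 = ((28−10)/6)² = 9.000
te_Task 10 = (1 + 4·3 + 11)/6 = 24/6 = 4; σ²_Task 10 = ((11−1)/6)² = 2.778

Forward pass:
ES_Task 1 = 0; EF_Task 1 = 7
ES_Task 2 = 0; EF_Task 2 = 5
ES_Task 3 = 0; EF_Task 3 = 5
ES_Task 4 = 5; EF_Task 4 = 5+13 = 18
ES_Task 5 = max(EF_Task 1=7, EF_Task 4=18) = 18; EF_Task 5 = 18+13 = 31
ES_Task 6 = 5; EF_Task 6 = 5+2 = 7
ES_Task 7 = max(EF_Task 4=18, EF_Task 6=7) = 18; EF_Task 7 = 18+15 = 33
ES_Task 8 = 18; EF_Task 8 = 18+13 = 31
ES_Task 9 = 33; EF_Task 9 = 33+15 = 48
ES_Task 10 = max(EF_Task 5=31, EF_Task 6=7, EF_Task 8=31, EF_Task 9=48) = 48; EF_Task 10 = 48+4 = 52
Expected project duration μ = 52 days. Critical path: Task 3 → Task 4 → Task 7 → Task 9 → Task 10.

Variance along critical path = 1.778 + 13.444 + 2.778 + 9.000 + 2.778 = 29.778; σ = √29.778 = 5.457 days.
Z = (63 − 52) / 5.457 = 2.016
P(T ≤ 63) = Φ(2.016) ≈ 0.978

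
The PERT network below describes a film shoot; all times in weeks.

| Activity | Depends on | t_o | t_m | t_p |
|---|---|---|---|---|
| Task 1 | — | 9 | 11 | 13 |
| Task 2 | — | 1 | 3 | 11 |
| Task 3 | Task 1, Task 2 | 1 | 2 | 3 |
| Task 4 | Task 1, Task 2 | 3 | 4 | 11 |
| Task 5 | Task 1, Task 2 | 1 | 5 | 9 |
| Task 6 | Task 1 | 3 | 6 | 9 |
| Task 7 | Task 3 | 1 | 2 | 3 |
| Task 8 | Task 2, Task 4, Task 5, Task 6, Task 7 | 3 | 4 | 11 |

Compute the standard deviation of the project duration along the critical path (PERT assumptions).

1.80 weeks

te_Task 1 = (9 + 4·11 + 13)/6 = 66/6 = 11; σ²_Task 1 = ((13−9)/6)² = 0.444
te_Task 2 = (1 + 4·3 + 11)/6 = 24/6 = 4; σ²_Task 2 = ((11−1)/6)² = 2.778
te_Task 3 = (1 + 4·2 + 3)/6 = 12/6 = 2; σ²_Task 3 = ((3−1)/6)² = 0.111
te_Task 4 = (3 + 4·4 + 11)/6 = 30/6 = 5; σ²_Task 4 = ((11−3)/6)² = 1.778
te_Task 5 = (1 + 4·5 + 9)/6 = 30/6 = 5; σ²_Task 5 = ((9−1)/6)² = 1.778
te_Task 6 = (3 + 4·6 + 9)/6 = 36/6 = 6; σ²_Task 6 = ((9−3)/6)² = 1.000
te_Task 7 = (1 + 4·2 + 3)/6 = 12/6 = 2; σ²_Task 7 = ((3−1)/6)² = 0.111
te_Task 8 = (3 + 4·4 + 11)/6 = 30/6 = 5; σ²_Task 8 = ((11−3)/6)² = 1.778

Forward pass:
ES_Task 1 = 0; EF_Task 1 = 11
ES_Task 2 = 0; EF_Task 2 = 4
ES_Task 3 = max(EF_Task 1=11, EF_Task 2=4) = 11; EF_Task 3 = 11+2 = 13
ES_Task 4 = max(EF_Task 1=11, EF_Task 2=4) = 11; EF_Task 4 = 11+5 = 16
ES_Task 5 = max(EF_Task 1=11, EF_Task 2=4) = 11; EF_Task 5 = 11+5 = 16
ES_Task 6 = 11; EF_Task 6 = 11+6 = 17
ES_Task 7 = 13; EF_Task 7 = 13+2 = 15
ES_Task 8 = max(EF_Task 2=4, EF_Task 4=16, EF_Task 5=16, EF_Task 6=17, EF_Task 7=15) = 17; EF_Task 8 = 17+5 = 22
Expected project duration μ = 22 weeks. Critical path: Task 1 → Task 6 → Task 8.

Variance along critical path = 0.444 + 1.000 + 1.778 = 3.222
σ = √3.222 = 1.795 weeks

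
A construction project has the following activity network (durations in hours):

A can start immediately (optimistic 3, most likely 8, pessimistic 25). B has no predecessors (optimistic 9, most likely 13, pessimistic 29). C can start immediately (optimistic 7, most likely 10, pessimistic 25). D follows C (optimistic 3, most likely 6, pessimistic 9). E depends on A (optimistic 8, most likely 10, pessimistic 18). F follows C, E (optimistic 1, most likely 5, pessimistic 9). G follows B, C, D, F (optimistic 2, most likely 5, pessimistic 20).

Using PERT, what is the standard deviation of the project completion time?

5.20 hours

te_A = (3 + 4·8 + 25)/6 = 60/6 = 10; σ²_A = ((25−3)/6)² = 13.444
te_B = (9 + 4·13 + 29)/6 = 90/6 = 15; σ²_B = ((29−9)/6)² = 11.111
te_C = (7 + 4·10 + 25)/6 = 72/6 = 12; σ²_C = ((25−7)/6)² = 9.000
te_D = (3 + 4·6 + 9)/6 = 36/6 = 6; σ²_D = ((9−3)/6)² = 1.000
te_E = (8 + 4·10 + 18)/6 = 66/6 = 11; σ²_E = ((18−8)/6)² = 2.778
te_F = (1 + 4·5 + 9)/6 = 30/6 = 5; σ²_F = ((9−1)/6)² = 1.778
te_G = (2 + 4·5 + 20)/6 = 42/6 = 7; σ²_G = ((20−2)/6)² = 9.000

Forward pass:
ES_A = 0; EF_A = 10
ES_B = 0; EF_B = 15
ES_C = 0; EF_C = 12
ES_D = 12; EF_D = 12+6 = 18
ES_E = 10; EF_E = 10+11 = 21
ES_F = max(EF_C=12, EF_E=21) = 21; EF_F = 21+5 = 26
ES_G = max(EF_B=15, EF_C=12, EF_D=18, EF_F=26) = 26; EF_G = 26+7 = 33
Expected project duration μ = 33 hours. Critical path: A → E → F → G.

Variance along critical path = 13.444 + 2.778 + 1.778 + 9.000 = 27.000
σ = √27.000 = 5.196 hours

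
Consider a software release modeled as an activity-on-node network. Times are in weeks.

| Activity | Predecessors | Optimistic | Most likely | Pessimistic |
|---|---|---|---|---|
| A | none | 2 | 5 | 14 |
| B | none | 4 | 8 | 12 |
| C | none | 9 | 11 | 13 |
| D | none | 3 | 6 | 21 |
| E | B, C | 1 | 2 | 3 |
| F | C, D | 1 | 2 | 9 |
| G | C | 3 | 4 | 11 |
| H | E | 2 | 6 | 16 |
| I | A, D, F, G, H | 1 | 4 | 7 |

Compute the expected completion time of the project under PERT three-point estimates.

te_A = (2 + 4·5 + 14)/6 = 36/6 = 6
te_B = (4 + 4·8 + 12)/6 = 48/6 = 8
te_C = (9 + 4·11 + 13)/6 = 66/6 = 11
te_D = (3 + 4·6 + 21)/6 = 48/6 = 8
te_E = (1 + 4·2 + 3)/6 = 12/6 = 2
te_F = (1 + 4·2 + 9)/6 = 18/6 = 3
te_G = (3 + 4·4 + 11)/6 = 30/6 = 5
te_H = (2 + 4·6 + 16)/6 = 42/6 = 7
te_I = (1 + 4·4 + 7)/6 = 24/6 = 4

Forward pass:
ES_A = 0; EF_A = 6
ES_B = 0; EF_B = 8
ES_C = 0; EF_C = 11
ES_D = 0; EF_D = 8
ES_E = max(EF_B=8, EF_C=11) = 11; EF_E = 11+2 = 13
ES_F = max(EF_C=11, EF_D=8) = 11; EF_F = 11+3 = 14
ES_G = 11; EF_G = 11+5 = 16
ES_H = 13; EF_H = 13+7 = 20
ES_I = max(EF_A=6, EF_D=8, EF_F=14, EF_G=16, EF_H=20) = 20; EF_I = 20+4 = 24
Expected project duration μ = 24 weeks. Critical path: C → E → H → I.

24 weeks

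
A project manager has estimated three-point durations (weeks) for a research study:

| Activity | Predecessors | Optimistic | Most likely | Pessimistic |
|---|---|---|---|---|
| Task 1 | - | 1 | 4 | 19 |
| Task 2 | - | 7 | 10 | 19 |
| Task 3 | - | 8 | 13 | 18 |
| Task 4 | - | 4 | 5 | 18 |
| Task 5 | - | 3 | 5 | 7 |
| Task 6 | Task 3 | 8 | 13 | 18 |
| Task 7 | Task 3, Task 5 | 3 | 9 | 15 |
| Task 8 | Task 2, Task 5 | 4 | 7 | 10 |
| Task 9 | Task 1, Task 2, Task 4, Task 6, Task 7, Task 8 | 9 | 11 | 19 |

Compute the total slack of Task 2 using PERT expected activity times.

8 weeks

te_Task 1 = (1 + 4·4 + 19)/6 = 36/6 = 6
te_Task 2 = (7 + 4·10 + 19)/6 = 66/6 = 11
te_Task 3 = (8 + 4·13 + 18)/6 = 78/6 = 13
te_Task 4 = (4 + 4·5 + 18)/6 = 42/6 = 7
te_Task 5 = (3 + 4·5 + 7)/6 = 30/6 = 5
te_Task 6 = (8 + 4·13 + 18)/6 = 78/6 = 13
te_Task 7 = (3 + 4·9 + 15)/6 = 54/6 = 9
te_Task 8 = (4 + 4·7 + 10)/6 = 42/6 = 7
te_Task 9 = (9 + 4·11 + 19)/6 = 72/6 = 12

Forward pass:
ES_Task 1 = 0; EF_Task 1 = 6
ES_Task 2 = 0; EF_Task 2 = 11
ES_Task 3 = 0; EF_Task 3 = 13
ES_Task 4 = 0; EF_Task 4 = 7
ES_Task 5 = 0; EF_Task 5 = 5
ES_Task 6 = 13; EF_Task 6 = 13+13 = 26
ES_Task 7 = max(EF_Task 3=13, EF_Task 5=5) = 13; EF_Task 7 = 13+9 = 22
ES_Task 8 = max(EF_Task 2=11, EF_Task 5=5) = 11; EF_Task 8 = 11+7 = 18
ES_Task 9 = max(EF_Task 1=6, EF_Task 2=11, EF_Task 4=7, EF_Task 6=26, EF_Task 7=22, EF_Task 8=18) = 26; EF_Task 9 = 26+12 = 38
Expected project duration μ = 38 weeks. Critical path: Task 3 → Task 6 → Task 9.

Backward pass:
LF_Task 9 = 38; LS_Task 9 = 38−12 = 26
LF_Task 8 = LS_Task 9 = 26; LS_Task 8 = 26−7 = 19
LF_Task 7 = LS_Task 9 = 26; LS_Task 7 = 26−9 = 17
LF_Task 6 = LS_Task 9 = 26; LS_Task 6 = 26−13 = 13
LF_Task 5 = min(LS_Task 7=17, LS_Task 8=19) = 17; LS_Task 5 = 17−5 = 12
LF_Task 4 = LS_Task 9 = 26; LS_Task 4 = 26−7 = 19
LF_Task 3 = min(LS_Task 6=13, LS_Task 7=17) = 13; LS_Task 3 = 13−13 = 0
LF_Task 2 = min(LS_Task 8=19, LS_Task 9=26) = 19; LS_Task 2 = 19−11 = 8
LF_Task 1 = LS_Task 9 = 26; LS_Task 1 = 26−6 = 20
Slack_Task 2 = LS_Task 2 − ES_Task 2 = 8 − 0 = 8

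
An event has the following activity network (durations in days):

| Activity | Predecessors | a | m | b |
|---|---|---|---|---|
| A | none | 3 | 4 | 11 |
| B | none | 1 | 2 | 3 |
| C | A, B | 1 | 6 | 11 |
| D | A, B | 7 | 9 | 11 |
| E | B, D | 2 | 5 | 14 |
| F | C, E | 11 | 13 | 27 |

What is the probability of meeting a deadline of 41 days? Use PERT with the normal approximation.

0.950

te_A = (3 + 4·4 + 11)/6 = 30/6 = 5; σ²_A = ((11−3)/6)² = 1.778
te_B = (1 + 4·2 + 3)/6 = 12/6 = 2; σ²_B = ((3−1)/6)² = 0.111
te_C = (1 + 4·6 + 11)/6 = 36/6 = 6; σ²_C = ((11−1)/6)² = 2.778
te_D = (7 + 4·9 + 11)/6 = 54/6 = 9; σ²_D = ((11−7)/6)² = 0.444
te_E = (2 + 4·5 + 14)/6 = 36/6 = 6; σ²_E = ((14−2)/6)² = 4.000
te_F = (11 + 4·13 + 27)/6 = 90/6 = 15; σ²_F = ((27−11)/6)² = 7.111

Forward pass:
ES_A = 0; EF_A = 5
ES_B = 0; EF_B = 2
ES_C = max(EF_A=5, EF_B=2) = 5; EF_C = 5+6 = 11
ES_D = max(EF_A=5, EF_B=2) = 5; EF_D = 5+9 = 14
ES_E = max(EF_B=2, EF_D=14) = 14; EF_E = 14+6 = 20
ES_F = max(EF_C=11, EF_E=20) = 20; EF_F = 20+15 = 35
Expected project duration μ = 35 days. Critical path: A → D → E → F.

Variance along critical path = 1.778 + 0.444 + 4.000 + 7.111 = 13.333; σ = √13.333 = 3.651 days.
Z = (41 − 35) / 3.651 = 1.643
P(T ≤ 41) = Φ(1.643) ≈ 0.950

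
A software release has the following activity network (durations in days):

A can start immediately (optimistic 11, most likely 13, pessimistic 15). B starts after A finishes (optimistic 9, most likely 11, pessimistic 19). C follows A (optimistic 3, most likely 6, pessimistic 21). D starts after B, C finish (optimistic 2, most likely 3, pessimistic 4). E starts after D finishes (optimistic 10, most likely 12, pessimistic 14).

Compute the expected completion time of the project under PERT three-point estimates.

te_A = (11 + 4·13 + 15)/6 = 78/6 = 13
te_B = (9 + 4·11 + 19)/6 = 72/6 = 12
te_C = (3 + 4·6 + 21)/6 = 48/6 = 8
te_D = (2 + 4·3 + 4)/6 = 18/6 = 3
te_E = (10 + 4·12 + 14)/6 = 72/6 = 12

Forward pass:
ES_A = 0; EF_A = 13
ES_B = 13; EF_B = 13+12 = 25
ES_C = 13; EF_C = 13+8 = 21
ES_D = max(EF_B=25, EF_C=21) = 25; EF_D = 25+3 = 28
ES_E = 28; EF_E = 28+12 = 40
Expected project duration μ = 40 days. Critical path: A → B → D → E.

40 days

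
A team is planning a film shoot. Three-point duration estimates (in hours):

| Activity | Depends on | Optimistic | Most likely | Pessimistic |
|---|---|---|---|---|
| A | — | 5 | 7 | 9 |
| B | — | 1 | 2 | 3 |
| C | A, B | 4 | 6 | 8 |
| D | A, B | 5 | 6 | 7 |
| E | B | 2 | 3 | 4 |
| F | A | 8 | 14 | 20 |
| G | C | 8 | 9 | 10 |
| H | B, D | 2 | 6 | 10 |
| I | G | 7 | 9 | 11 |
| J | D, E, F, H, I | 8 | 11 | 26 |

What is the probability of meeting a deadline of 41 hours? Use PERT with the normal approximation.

te_A = (5 + 4·7 + 9)/6 = 42/6 = 7; σ²_A = ((9−5)/6)² = 0.444
te_B = (1 + 4·2 + 3)/6 = 12/6 = 2; σ²_B = ((3−1)/6)² = 0.111
te_C = (4 + 4·6 + 8)/6 = 36/6 = 6; σ²_C = ((8−4)/6)² = 0.444
te_D = (5 + 4·6 + 7)/6 = 36/6 = 6; σ²_D = ((7−5)/6)² = 0.111
te_E = (2 + 4·3 + 4)/6 = 18/6 = 3; σ²_E = ((4−2)/6)² = 0.111
te_F = (8 + 4·14 + 20)/6 = 84/6 = 14; σ²_F = ((20−8)/6)² = 4.000
te_G = (8 + 4·9 + 10)/6 = 54/6 = 9; σ²_G = ((10−8)/6)² = 0.111
te_H = (2 + 4·6 + 10)/6 = 36/6 = 6; σ²_H = ((10−2)/6)² = 1.778
te_I = (7 + 4·9 + 11)/6 = 54/6 = 9; σ²_I = ((11−7)/6)² = 0.444
te_J = (8 + 4·11 + 26)/6 = 78/6 = 13; σ²_J = ((26−8)/6)² = 9.000

Forward pass:
ES_A = 0; EF_A = 7
ES_B = 0; EF_B = 2
ES_C = max(EF_A=7, EF_B=2) = 7; EF_C = 7+6 = 13
ES_D = max(EF_A=7, EF_B=2) = 7; EF_D = 7+6 = 13
ES_E = 2; EF_E = 2+3 = 5
ES_F = 7; EF_F = 7+14 = 21
ES_G = 13; EF_G = 13+9 = 22
ES_H = max(EF_B=2, EF_D=13) = 13; EF_H = 13+6 = 19
ES_I = 22; EF_I = 22+9 = 31
ES_J = max(EF_D=13, EF_E=5, EF_F=21, EF_H=19, EF_I=31) = 31; EF_J = 31+13 = 44
Expected project duration μ = 44 hours. Critical path: A → C → G → I → J.

Variance along critical path = 0.444 + 0.444 + 0.111 + 0.444 + 9.000 = 10.444; σ = √10.444 = 3.232 hours.
Z = (41 − 44) / 3.232 = -0.928
P(T ≤ 41) = Φ(-0.928) ≈ 0.177

0.177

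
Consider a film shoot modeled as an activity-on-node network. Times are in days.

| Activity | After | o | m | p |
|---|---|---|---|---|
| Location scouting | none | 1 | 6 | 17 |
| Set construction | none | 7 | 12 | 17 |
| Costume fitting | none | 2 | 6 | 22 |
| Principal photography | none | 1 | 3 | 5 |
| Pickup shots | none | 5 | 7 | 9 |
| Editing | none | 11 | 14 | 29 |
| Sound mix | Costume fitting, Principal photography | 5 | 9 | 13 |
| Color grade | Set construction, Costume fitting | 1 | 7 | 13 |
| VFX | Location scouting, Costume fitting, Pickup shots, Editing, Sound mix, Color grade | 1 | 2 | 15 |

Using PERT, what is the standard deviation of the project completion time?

3.50 days

te_Location scouting = (1 + 4·6 + 17)/6 = 42/6 = 7; σ²_Location scouting = ((17−1)/6)² = 7.111
te_Set construction = (7 + 4·12 + 17)/6 = 72/6 = 12; σ²_Set construction = ((17−7)/6)² = 2.778
te_Costume fitting = (2 + 4·6 + 22)/6 = 48/6 = 8; σ²_Costume fitting = ((22−2)/6)² = 11.111
te_Principal photography = (1 + 4·3 + 5)/6 = 18/6 = 3; σ²_Principal photography = ((5−1)/6)² = 0.444
te_Pickup shots = (5 + 4·7 + 9)/6 = 42/6 = 7; σ²_Pickup shots = ((9−5)/6)² = 0.444
te_Editing = (11 + 4·14 + 29)/6 = 96/6 = 16; σ²_Editing = ((29−11)/6)² = 9.000
te_Sound mix = (5 + 4·9 + 13)/6 = 54/6 = 9; σ²_Sound mix = ((13−5)/6)² = 1.778
te_Color grade = (1 + 4·7 + 13)/6 = 42/6 = 7; σ²_Color grade = ((13−1)/6)² = 4.000
te_VFX = (1 + 4·2 + 15)/6 = 24/6 = 4; σ²_VFX = ((15−1)/6)² = 5.444

Forward pass:
ES_Location scouting = 0; EF_Location scouting = 7
ES_Set construction = 0; EF_Set construction = 12
ES_Costume fitting = 0; EF_Costume fitting = 8
ES_Principal photography = 0; EF_Principal photography = 3
ES_Pickup shots = 0; EF_Pickup shots = 7
ES_Editing = 0; EF_Editing = 16
ES_Sound mix = max(EF_Costume fitting=8, EF_Principal photography=3) = 8; EF_Sound mix = 8+9 = 17
ES_Color grade = max(EF_Set construction=12, EF_Costume fitting=8) = 12; EF_Color grade = 12+7 = 19
ES_VFX = max(EF_Location scouting=7, EF_Costume fitting=8, EF_Pickup shots=7, EF_Editing=16, EF_Sound mix=17, EF_Color grade=19) = 19; EF_VFX = 19+4 = 23
Expected project duration μ = 23 days. Critical path: Set construction → Color grade → VFX.

Variance along critical path = 2.778 + 4.000 + 5.444 = 12.222
σ = √12.222 = 3.496 days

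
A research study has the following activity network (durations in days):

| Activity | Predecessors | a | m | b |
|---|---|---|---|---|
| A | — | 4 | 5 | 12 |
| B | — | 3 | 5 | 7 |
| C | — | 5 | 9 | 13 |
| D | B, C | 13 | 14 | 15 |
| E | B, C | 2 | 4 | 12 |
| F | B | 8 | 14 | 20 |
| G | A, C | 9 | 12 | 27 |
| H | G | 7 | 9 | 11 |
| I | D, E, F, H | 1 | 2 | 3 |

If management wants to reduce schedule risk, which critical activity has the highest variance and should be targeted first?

te_A = (4 + 4·5 + 12)/6 = 36/6 = 6; σ²_A = ((12−4)/6)² = 1.778
te_B = (3 + 4·5 + 7)/6 = 30/6 = 5; σ²_B = ((7−3)/6)² = 0.444
te_C = (5 + 4·9 + 13)/6 = 54/6 = 9; σ²_C = ((13−5)/6)² = 1.778
te_D = (13 + 4·14 + 15)/6 = 84/6 = 14; σ²_D = ((15−13)/6)² = 0.111
te_E = (2 + 4·4 + 12)/6 = 30/6 = 5; σ²_E = ((12−2)/6)² = 2.778
te_F = (8 + 4·14 + 20)/6 = 84/6 = 14; σ²_F = ((20−8)/6)² = 4.000
te_G = (9 + 4·12 + 27)/6 = 84/6 = 14; σ²_G = ((27−9)/6)² = 9.000
te_H = (7 + 4·9 + 11)/6 = 54/6 = 9; σ²_H = ((11−7)/6)² = 0.444
te_I = (1 + 4·2 + 3)/6 = 12/6 = 2; σ²_I = ((3−1)/6)² = 0.111

Forward pass:
ES_A = 0; EF_A = 6
ES_B = 0; EF_B = 5
ES_C = 0; EF_C = 9
ES_D = max(EF_B=5, EF_C=9) = 9; EF_D = 9+14 = 23
ES_E = max(EF_B=5, EF_C=9) = 9; EF_E = 9+5 = 14
ES_F = 5; EF_F = 5+14 = 19
ES_G = max(EF_A=6, EF_C=9) = 9; EF_G = 9+14 = 23
ES_H = 23; EF_H = 23+9 = 32
ES_I = max(EF_D=23, EF_E=14, EF_F=19, EF_H=32) = 32; EF_I = 32+2 = 34
Expected project duration μ = 34 days. Critical path: C → G → H → I.

Variances on critical path: σ²_C=1.778, σ²_G=9.000, σ²_H=0.444, σ²_I=0.111.
Largest is σ²_G = 9.000.

G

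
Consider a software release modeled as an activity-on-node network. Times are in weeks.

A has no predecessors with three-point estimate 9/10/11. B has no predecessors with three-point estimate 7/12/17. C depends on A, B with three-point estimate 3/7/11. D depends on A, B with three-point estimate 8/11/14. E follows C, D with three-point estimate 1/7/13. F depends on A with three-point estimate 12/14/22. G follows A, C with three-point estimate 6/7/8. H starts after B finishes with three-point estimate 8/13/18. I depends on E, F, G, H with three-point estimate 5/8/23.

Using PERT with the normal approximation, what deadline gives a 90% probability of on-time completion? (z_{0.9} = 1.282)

te_A = (9 + 4·10 + 11)/6 = 60/6 = 10; σ²_A = ((11−9)/6)² = 0.111
te_B = (7 + 4·12 + 17)/6 = 72/6 = 12; σ²_B = ((17−7)/6)² = 2.778
te_C = (3 + 4·7 + 11)/6 = 42/6 = 7; σ²_C = ((11−3)/6)² = 1.778
te_D = (8 + 4·11 + 14)/6 = 66/6 = 11; σ²_D = ((14−8)/6)² = 1.000
te_E = (1 + 4·7 + 13)/6 = 42/6 = 7; σ²_E = ((13−1)/6)² = 4.000
te_F = (12 + 4·14 + 22)/6 = 90/6 = 15; σ²_F = ((22−12)/6)² = 2.778
te_G = (6 + 4·7 + 8)/6 = 42/6 = 7; σ²_G = ((8−6)/6)² = 0.111
te_H = (8 + 4·13 + 18)/6 = 78/6 = 13; σ²_H = ((18−8)/6)² = 2.778
te_I = (5 + 4·8 + 23)/6 = 60/6 = 10; σ²_I = ((23−5)/6)² = 9.000

Forward pass:
ES_A = 0; EF_A = 10
ES_B = 0; EF_B = 12
ES_C = max(EF_A=10, EF_B=12) = 12; EF_C = 12+7 = 19
ES_D = max(EF_A=10, EF_B=12) = 12; EF_D = 12+11 = 23
ES_E = max(EF_C=19, EF_D=23) = 23; EF_E = 23+7 = 30
ES_F = 10; EF_F = 10+15 = 25
ES_G = max(EF_A=10, EF_C=19) = 19; EF_G = 19+7 = 26
ES_H = 12; EF_H = 12+13 = 25
ES_I = max(EF_E=30, EF_F=25, EF_G=26, EF_H=25) = 30; EF_I = 30+10 = 40
Expected project duration μ = 40 weeks. Critical path: B → D → E → I.

Variance along critical path = 2.778 + 1.000 + 4.000 + 9.000 = 16.778; σ = 4.096 weeks.
D = μ + z·σ = 40 + 1.282·4.096 = 45.3 weeks

45.3 weeks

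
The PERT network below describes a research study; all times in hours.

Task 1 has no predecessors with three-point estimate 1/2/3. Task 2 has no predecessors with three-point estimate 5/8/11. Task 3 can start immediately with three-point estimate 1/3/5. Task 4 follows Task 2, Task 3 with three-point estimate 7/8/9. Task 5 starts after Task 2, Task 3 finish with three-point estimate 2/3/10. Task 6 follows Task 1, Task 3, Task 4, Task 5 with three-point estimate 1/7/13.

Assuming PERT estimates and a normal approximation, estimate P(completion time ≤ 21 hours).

te_Task 1 = (1 + 4·2 + 3)/6 = 12/6 = 2; σ²_Task 1 = ((3−1)/6)² = 0.111
te_Task 2 = (5 + 4·8 + 11)/6 = 48/6 = 8; σ²_Task 2 = ((11−5)/6)² = 1.000
te_Task 3 = (1 + 4·3 + 5)/6 = 18/6 = 3; σ²_Task 3 = ((5−1)/6)² = 0.444
te_Task 4 = (7 + 4·8 + 9)/6 = 48/6 = 8; σ²_Task 4 = ((9−7)/6)² = 0.111
te_Task 5 = (2 + 4·3 + 10)/6 = 24/6 = 4; σ²_Task 5 = ((10−2)/6)² = 1.778
te_Task 6 = (1 + 4·7 + 13)/6 = 42/6 = 7; σ²_Task 6 = ((13−1)/6)² = 4.000

Forward pass:
ES_Task 1 = 0; EF_Task 1 = 2
ES_Task 2 = 0; EF_Task 2 = 8
ES_Task 3 = 0; EF_Task 3 = 3
ES_Task 4 = max(EF_Task 2=8, EF_Task 3=3) = 8; EF_Task 4 = 8+8 = 16
ES_Task 5 = max(EF_Task 2=8, EF_Task 3=3) = 8; EF_Task 5 = 8+4 = 12
ES_Task 6 = max(EF_Task 1=2, EF_Task 3=3, EF_Task 4=16, EF_Task 5=12) = 16; EF_Task 6 = 16+7 = 23
Expected project duration μ = 23 hours. Critical path: Task 2 → Task 4 → Task 6.

Variance along critical path = 1.000 + 0.111 + 4.000 = 5.111; σ = √5.111 = 2.261 hours.
Z = (21 − 23) / 2.261 = -0.885
P(T ≤ 21) = Φ(-0.885) ≈ 0.188

0.188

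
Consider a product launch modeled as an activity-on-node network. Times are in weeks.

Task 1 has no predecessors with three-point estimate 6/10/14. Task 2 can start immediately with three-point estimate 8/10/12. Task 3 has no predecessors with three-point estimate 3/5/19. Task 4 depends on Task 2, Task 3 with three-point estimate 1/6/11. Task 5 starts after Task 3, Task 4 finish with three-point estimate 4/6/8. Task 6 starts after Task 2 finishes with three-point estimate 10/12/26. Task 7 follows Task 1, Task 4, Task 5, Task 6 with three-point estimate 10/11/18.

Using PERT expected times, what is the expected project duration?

36 weeks

te_Task 1 = (6 + 4·10 + 14)/6 = 60/6 = 10
te_Task 2 = (8 + 4·10 + 12)/6 = 60/6 = 10
te_Task 3 = (3 + 4·5 + 19)/6 = 42/6 = 7
te_Task 4 = (1 + 4·6 + 11)/6 = 36/6 = 6
te_Task 5 = (4 + 4·6 + 8)/6 = 36/6 = 6
te_Task 6 = (10 + 4·12 + 26)/6 = 84/6 = 14
te_Task 7 = (10 + 4·11 + 18)/6 = 72/6 = 12

Forward pass:
ES_Task 1 = 0; EF_Task 1 = 10
ES_Task 2 = 0; EF_Task 2 = 10
ES_Task 3 = 0; EF_Task 3 = 7
ES_Task 4 = max(EF_Task 2=10, EF_Task 3=7) = 10; EF_Task 4 = 10+6 = 16
ES_Task 5 = max(EF_Task 3=7, EF_Task 4=16) = 16; EF_Task 5 = 16+6 = 22
ES_Task 6 = 10; EF_Task 6 = 10+14 = 24
ES_Task 7 = max(EF_Task 1=10, EF_Task 4=16, EF_Task 5=22, EF_Task 6=24) = 24; EF_Task 7 = 24+12 = 36
Expected project duration μ = 36 weeks. Critical path: Task 2 → Task 6 → Task 7.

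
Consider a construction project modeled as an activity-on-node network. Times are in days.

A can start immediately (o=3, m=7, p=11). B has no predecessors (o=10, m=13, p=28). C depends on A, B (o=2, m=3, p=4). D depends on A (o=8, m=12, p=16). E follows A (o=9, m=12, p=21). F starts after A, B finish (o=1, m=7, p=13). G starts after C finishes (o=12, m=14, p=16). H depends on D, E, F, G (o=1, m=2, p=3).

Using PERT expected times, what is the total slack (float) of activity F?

te_A = (3 + 4·7 + 11)/6 = 42/6 = 7
te_B = (10 + 4·13 + 28)/6 = 90/6 = 15
te_C = (2 + 4·3 + 4)/6 = 18/6 = 3
te_D = (8 + 4·12 + 16)/6 = 72/6 = 12
te_E = (9 + 4·12 + 21)/6 = 78/6 = 13
te_F = (1 + 4·7 + 13)/6 = 42/6 = 7
te_G = (12 + 4·14 + 16)/6 = 84/6 = 14
te_H = (1 + 4·2 + 3)/6 = 12/6 = 2

Forward pass:
ES_A = 0; EF_A = 7
ES_B = 0; EF_B = 15
ES_C = max(EF_A=7, EF_B=15) = 15; EF_C = 15+3 = 18
ES_D = 7; EF_D = 7+12 = 19
ES_E = 7; EF_E = 7+13 = 20
ES_F = max(EF_A=7, EF_B=15) = 15; EF_F = 15+7 = 22
ES_G = 18; EF_G = 18+14 = 32
ES_H = max(EF_D=19, EF_E=20, EF_F=22, EF_G=32) = 32; EF_H = 32+2 = 34
Expected project duration μ = 34 days. Critical path: B → C → G → H.

Backward pass:
LF_H = 34; LS_H = 34−2 = 32
LF_G = LS_H = 32; LS_G = 32−14 = 18
LF_F = LS_H = 32; LS_F = 32−7 = 25
LF_E = LS_H = 32; LS_E = 32−13 = 19
LF_D = LS_H = 32; LS_D = 32−12 = 20
LF_C = LS_G = 18; LS_C = 18−3 = 15
LF_B = min(LS_C=15, LS_F=25) = 15; LS_B = 15−15 = 0
LF_A = min(LS_C=15, LS_D=20, LS_E=19, LS_F=25) = 15; LS_A = 15−7 = 8
Slack_F = LS_F − ES_F = 25 − 15 = 10

10 days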